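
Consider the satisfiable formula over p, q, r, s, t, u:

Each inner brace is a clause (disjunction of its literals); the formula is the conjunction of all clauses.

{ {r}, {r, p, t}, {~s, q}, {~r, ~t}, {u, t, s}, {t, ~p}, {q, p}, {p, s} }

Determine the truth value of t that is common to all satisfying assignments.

Suppose t = 1.
From the singleton clause (r), r = 1.
Now (~r) is unsatisfied and unit — conflict.
So every satisfying assignment has t = False.

False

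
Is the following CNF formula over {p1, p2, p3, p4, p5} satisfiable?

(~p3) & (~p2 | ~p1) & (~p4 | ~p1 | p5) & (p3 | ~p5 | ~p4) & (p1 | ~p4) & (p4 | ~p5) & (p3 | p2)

Yes, satisfiable

Unit clause (~p3) forces p3 = 0.
Unit clause (p2) forces p2 = 1.
Unit clause (~p1) forces p1 = 0.
Unit clause (~p4) forces p4 = 0.
Unit clause (~p5) forces p5 = 0.
Every clause now holds.
A satisfying assignment: p1: 0; p2: 1; p3: 0; p4: 0; p5: 0.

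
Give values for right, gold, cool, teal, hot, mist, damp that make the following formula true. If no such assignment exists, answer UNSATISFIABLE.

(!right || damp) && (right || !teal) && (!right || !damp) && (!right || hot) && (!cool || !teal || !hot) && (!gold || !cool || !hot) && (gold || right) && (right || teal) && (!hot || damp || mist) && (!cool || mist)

UNSATISFIABLE

Try right = false.
(!teal) alone gives teal = false.
Now (teal) is unsatisfied and unit — conflict.
So right must be the other value — set right = true.
(damp) alone gives damp = true.
Now (!damp) is unsatisfied and unit — conflict.
Either choice for right ends in contradiction.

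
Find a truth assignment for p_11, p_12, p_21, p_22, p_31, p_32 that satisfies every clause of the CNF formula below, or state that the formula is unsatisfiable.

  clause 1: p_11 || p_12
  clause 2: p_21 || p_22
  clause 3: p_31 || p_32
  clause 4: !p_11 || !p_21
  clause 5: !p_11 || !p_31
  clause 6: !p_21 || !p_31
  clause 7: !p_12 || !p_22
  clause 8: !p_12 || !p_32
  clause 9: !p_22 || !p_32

UNSATISFIABLE

Case p_11 = true:
(!p_21) alone gives p_21 = false.
(p_22) alone gives p_22 = true.
(!p_31) alone gives p_31 = false.
(p_32) alone gives p_32 = true.
Now (!p_32) is unsatisfied and unit — conflict.
Backtrack on p_11: now try p_11 = false.
(p_12) alone gives p_12 = true.
(!p_22) alone gives p_22 = false.
(p_21) alone gives p_21 = true.
(!p_31) alone gives p_31 = false.
(p_32) alone gives p_32 = true.
Now (!p_32) is unsatisfied and unit — conflict.
Either choice for p_11 ends in contradiction.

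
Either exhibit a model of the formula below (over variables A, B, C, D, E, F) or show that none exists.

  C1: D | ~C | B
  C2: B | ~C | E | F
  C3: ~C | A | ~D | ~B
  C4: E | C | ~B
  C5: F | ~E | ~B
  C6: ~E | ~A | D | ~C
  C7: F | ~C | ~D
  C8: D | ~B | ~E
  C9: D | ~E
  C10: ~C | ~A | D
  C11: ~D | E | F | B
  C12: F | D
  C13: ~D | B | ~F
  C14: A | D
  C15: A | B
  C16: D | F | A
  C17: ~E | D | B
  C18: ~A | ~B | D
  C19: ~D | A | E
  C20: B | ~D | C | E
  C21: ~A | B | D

A: 1; B: 0; C: 0; D: 1; E: 1; F: 0

Suppose D = 1.
Suppose F = 0.
From the singleton clause (~C), C = 0.
Suppose E = 1.
From the singleton clause (~B), B = 0.
From the singleton clause (A), A = 1.
This assignment satisfies each clause.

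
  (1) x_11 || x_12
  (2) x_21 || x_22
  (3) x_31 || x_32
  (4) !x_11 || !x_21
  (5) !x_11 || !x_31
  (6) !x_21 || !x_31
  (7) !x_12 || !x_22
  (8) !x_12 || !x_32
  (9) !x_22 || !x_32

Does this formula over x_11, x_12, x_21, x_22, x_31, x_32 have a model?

No, unsatisfiable

Suppose x_11 = true.
Unit clause (!x_21) forces x_21 = false.
Unit clause (x_22) forces x_22 = true.
Unit clause (!x_31) forces x_31 = false.
Unit clause (x_32) forces x_32 = true.
Now (!x_32) is unsatisfied and unit — conflict.
So x_11 must be the other value — set x_11 = false.
Unit clause (x_12) forces x_12 = true.
Unit clause (!x_22) forces x_22 = false.
Unit clause (x_21) forces x_21 = true.
Unit clause (!x_31) forces x_31 = false.
Unit clause (x_32) forces x_32 = true.
Now (!x_32) is unsatisfied and unit — conflict.
Neither x_11 = true nor x_11 = false works.
No assignment satisfies every clause.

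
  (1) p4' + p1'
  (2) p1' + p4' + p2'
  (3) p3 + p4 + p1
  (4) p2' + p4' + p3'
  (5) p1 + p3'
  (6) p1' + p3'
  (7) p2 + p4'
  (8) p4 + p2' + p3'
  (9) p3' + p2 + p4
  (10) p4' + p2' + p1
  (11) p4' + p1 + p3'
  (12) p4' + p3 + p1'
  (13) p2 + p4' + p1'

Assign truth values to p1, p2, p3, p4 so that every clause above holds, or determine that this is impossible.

p1: 1; p2: 1; p3: 0; p4: 0

Branch on p4: set p4 = 0.
Branch on p3: set p3 = 0.
(p1) alone gives p1 = 1.
All clauses hold; p2 can take either value.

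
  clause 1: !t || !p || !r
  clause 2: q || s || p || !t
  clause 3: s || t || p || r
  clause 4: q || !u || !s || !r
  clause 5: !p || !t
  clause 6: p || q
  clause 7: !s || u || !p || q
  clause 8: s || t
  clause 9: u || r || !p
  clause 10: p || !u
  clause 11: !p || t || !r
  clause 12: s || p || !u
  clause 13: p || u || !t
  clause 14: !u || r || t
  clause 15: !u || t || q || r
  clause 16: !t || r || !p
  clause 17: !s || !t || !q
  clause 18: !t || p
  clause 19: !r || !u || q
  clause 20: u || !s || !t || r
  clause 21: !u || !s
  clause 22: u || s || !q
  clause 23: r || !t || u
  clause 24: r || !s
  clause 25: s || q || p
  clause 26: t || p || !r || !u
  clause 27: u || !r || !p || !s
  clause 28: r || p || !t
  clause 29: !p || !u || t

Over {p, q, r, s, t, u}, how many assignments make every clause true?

1

There are 2^6 = 64 truth assignments over (p, q, r, s, t, u).
Split on p. With p = true, the clauses containing p are satisfied and !p drops from the rest; 0 of the 2^5 = 32 assignments to the other variables satisfy what remains.
With p = false, by the same count on the reduced clause set, 1 assignment works.
(One model: p=F, q=T, r=T, s=T, t=F, u=F.)
Total: 0 + 1 = 1.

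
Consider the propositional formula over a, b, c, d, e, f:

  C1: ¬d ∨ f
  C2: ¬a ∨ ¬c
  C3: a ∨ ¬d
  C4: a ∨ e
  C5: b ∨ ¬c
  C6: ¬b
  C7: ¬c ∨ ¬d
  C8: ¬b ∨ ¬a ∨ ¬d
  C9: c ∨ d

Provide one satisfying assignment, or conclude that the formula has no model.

From the singleton clause (¬b), b = False.
From the singleton clause (¬c), c = False.
From the singleton clause (d), d = True.
From the singleton clause (f), f = True.
From the singleton clause (a), a = True.
All clauses hold; e can take either value.

a: True; b: False; c: False; d: True; e: True; f: True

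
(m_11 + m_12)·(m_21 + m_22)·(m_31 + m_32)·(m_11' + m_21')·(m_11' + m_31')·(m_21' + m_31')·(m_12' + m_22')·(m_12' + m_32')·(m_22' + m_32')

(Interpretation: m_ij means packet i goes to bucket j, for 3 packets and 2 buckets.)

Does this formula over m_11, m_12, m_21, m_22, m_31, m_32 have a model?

No, unsatisfiable

Try m_11 = 1.
From the singleton clause (m_21'), m_21 = 0.
From the singleton clause (m_22), m_22 = 1.
From the singleton clause (m_31'), m_31 = 0.
From the singleton clause (m_32), m_32 = 1.
But (m_32') is also a unit clause — contradiction.
Undo m_11 and try m_11 = 0.
From the singleton clause (m_12), m_12 = 1.
From the singleton clause (m_22'), m_22 = 0.
From the singleton clause (m_21), m_21 = 1.
From the singleton clause (m_31'), m_31 = 0.
From the singleton clause (m_32), m_32 = 1.
But (m_32') is also a unit clause — contradiction.
Neither m_11 = 1 nor m_11 = 0 works.
No assignment satisfies every clause.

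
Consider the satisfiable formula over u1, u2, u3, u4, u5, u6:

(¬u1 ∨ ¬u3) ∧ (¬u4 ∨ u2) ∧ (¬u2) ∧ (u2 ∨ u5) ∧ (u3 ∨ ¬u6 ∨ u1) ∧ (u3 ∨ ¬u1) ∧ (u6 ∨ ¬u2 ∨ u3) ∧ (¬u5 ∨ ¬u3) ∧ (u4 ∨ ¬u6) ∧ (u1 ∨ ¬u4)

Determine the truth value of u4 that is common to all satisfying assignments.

Suppose u4 = True.
Unit clause (u2) forces u2 = True.
That conflicts with the unit clause (¬u2).
So every satisfying assignment has u4 = False.

False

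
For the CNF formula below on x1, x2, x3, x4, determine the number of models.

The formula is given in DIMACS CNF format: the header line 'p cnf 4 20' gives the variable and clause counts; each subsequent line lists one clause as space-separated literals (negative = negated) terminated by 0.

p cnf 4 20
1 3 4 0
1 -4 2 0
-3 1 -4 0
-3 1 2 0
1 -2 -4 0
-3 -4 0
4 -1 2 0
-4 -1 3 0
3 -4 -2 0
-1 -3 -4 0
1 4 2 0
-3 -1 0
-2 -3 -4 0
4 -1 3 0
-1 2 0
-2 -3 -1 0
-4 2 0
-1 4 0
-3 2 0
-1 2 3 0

1

There are 2^4 = 16 truth assignments over (x1, x2, x3, x4).
Check each against the 20 clauses (columns in the order x1, x2, x3, x4):
  F F F F  ✗ fails (x1 ∨ x3 ∨ x4)
  F F F T  ✗ fails (x1 ∨ ¬x4 ∨ x2)
  F F T F  ✗ fails (¬x3 ∨ x1 ∨ x2)
  F F T T  ✗ fails (x1 ∨ ¬x4 ∨ x2)
  F T F F  ✗ fails (x1 ∨ x3 ∨ x4)
  F T F T  ✗ fails (x1 ∨ ¬x2 ∨ ¬x4)
  F T T F  ✓ satisfies all
  F T T T  ✗ fails (¬x3 ∨ x1 ∨ ¬x4)
  T F F F  ✗ fails (x4 ∨ ¬x1 ∨ x2)
  T F F T  ✗ fails (¬x4 ∨ ¬x1 ∨ x3)
  T F T F  ✗ fails (x4 ∨ ¬x1 ∨ x2)
  T F T T  ✗ fails (¬x3 ∨ ¬x4)
  T T F F  ✗ fails (x4 ∨ ¬x1 ∨ x3)
  T T F T  ✗ fails (¬x4 ∨ ¬x1 ∨ x3)
  T T T F  ✗ fails (¬x3 ∨ ¬x1)
  T T T T  ✗ fails (¬x3 ∨ ¬x4)
1 of the 16 rows is a model.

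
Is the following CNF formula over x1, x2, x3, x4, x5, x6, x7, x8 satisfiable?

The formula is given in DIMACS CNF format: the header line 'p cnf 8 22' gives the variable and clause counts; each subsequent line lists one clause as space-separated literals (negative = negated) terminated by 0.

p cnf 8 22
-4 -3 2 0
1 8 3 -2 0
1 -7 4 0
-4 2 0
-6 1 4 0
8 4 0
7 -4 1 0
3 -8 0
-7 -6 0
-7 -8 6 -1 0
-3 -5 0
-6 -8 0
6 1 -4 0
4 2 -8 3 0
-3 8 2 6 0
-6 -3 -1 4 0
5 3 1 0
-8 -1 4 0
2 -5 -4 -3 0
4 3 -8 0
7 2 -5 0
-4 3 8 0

Yes

Try x4 = True.
(x2) alone gives x2 = True.
Try x7 = True.
(¬x6) alone gives x6 = False.
(x1) alone gives x1 = True.
(¬x8) alone gives x8 = False.
(x3) alone gives x3 = True.
(¬x5) alone gives x5 = False.
Every clause now holds.
A satisfying assignment: x1=True, x2=True, x3=True, x4=True, x5=False, x6=False, x7=True, x8=False.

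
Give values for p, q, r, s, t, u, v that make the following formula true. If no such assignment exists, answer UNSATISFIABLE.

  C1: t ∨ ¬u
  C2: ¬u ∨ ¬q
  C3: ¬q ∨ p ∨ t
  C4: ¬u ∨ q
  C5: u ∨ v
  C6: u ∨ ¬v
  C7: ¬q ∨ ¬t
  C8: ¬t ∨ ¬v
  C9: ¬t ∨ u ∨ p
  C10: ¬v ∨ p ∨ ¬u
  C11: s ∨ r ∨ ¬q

UNSATISFIABLE

Branch on t: set t = True.
Unit clause (¬q) forces q = False.
Unit clause (¬u) forces u = False.
Unit clause (v) forces v = True.
That conflicts with the unit clause (¬v).
Backtrack on t: now try t = False.
Unit clause (¬u) forces u = False.
Unit clause (v) forces v = True.
That conflicts with the unit clause (¬v).
Either choice for t ends in contradiction.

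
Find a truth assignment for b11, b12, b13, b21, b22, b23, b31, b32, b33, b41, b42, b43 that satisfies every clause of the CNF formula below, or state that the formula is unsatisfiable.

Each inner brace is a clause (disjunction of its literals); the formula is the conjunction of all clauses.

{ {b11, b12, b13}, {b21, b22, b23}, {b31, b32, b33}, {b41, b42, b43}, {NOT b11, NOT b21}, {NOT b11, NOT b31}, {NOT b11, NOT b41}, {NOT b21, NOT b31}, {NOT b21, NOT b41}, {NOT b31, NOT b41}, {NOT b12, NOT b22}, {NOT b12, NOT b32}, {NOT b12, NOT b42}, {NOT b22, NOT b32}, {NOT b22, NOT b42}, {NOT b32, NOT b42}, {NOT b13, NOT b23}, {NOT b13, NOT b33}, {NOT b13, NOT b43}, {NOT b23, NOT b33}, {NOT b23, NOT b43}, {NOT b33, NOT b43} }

UNSATISFIABLE

Suppose b11 = false.
Suppose b12 = true.
(NOT b22) alone gives b22 = false.
(NOT b32) alone gives b32 = false.
(NOT b42) alone gives b42 = false.
Suppose b21 = true.
(NOT b31) alone gives b31 = false.
(b33) alone gives b33 = true.
(NOT b41) alone gives b41 = false.
(b43) alone gives b43 = true.
Now (NOT b43) is unsatisfied and unit — conflict.
That branch fails; take b21 = false instead.
(b23) alone gives b23 = true.
(NOT b13) alone gives b13 = false.
(NOT b33) alone gives b33 = false.
(b31) alone gives b31 = true.
(NOT b41) alone gives b41 = false.
(b43) alone gives b43 = true.
Now (NOT b43) is unsatisfied and unit — conflict.
Neither b21 = true nor b21 = false works.
That branch fails; take b12 = false instead.
(b13) alone gives b13 = true.
(NOT b23) alone gives b23 = false.
(NOT b33) alone gives b33 = false.
(NOT b43) alone gives b43 = false.
Suppose b21 = true.
(NOT b31) alone gives b31 = false.
(b32) alone gives b32 = true.
(NOT b41) alone gives b41 = false.
(b42) alone gives b42 = true.
Now (NOT b42) is unsatisfied and unit — conflict.
That branch fails; take b21 = false instead.
(b22) alone gives b22 = true.
(NOT b32) alone gives b32 = false.
(b31) alone gives b31 = true.
(NOT b41) alone gives b41 = false.
(b42) alone gives b42 = true.
Now (NOT b42) is unsatisfied and unit — conflict.
Neither b21 = true nor b21 = false works.
Neither b12 = true nor b12 = false works.
That branch fails; take b11 = true instead.
(NOT b21) alone gives b21 = false.
(NOT b31) alone gives b31 = false.
(NOT b41) alone gives b41 = false.
Suppose b22 = true.
(NOT b12) alone gives b12 = false.
(NOT b32) alone gives b32 = false.
(b33) alone gives b33 = true.
(NOT b42) alone gives b42 = false.
(b43) alone gives b43 = true.
Now (NOT b43) is unsatisfied and unit — conflict.
That branch fails; take b22 = false instead.
(b23) alone gives b23 = true.
(NOT b13) alone gives b13 = false.
(NOT b33) alone gives b33 = false.
(b32) alone gives b32 = true.
(NOT b12) alone gives b12 = false.
(NOT b42) alone gives b42 = false.
(b43) alone gives b43 = true.
Now (NOT b43) is unsatisfied and unit — conflict.
Neither b22 = true nor b22 = false works.
Neither b11 = true nor b11 = false works.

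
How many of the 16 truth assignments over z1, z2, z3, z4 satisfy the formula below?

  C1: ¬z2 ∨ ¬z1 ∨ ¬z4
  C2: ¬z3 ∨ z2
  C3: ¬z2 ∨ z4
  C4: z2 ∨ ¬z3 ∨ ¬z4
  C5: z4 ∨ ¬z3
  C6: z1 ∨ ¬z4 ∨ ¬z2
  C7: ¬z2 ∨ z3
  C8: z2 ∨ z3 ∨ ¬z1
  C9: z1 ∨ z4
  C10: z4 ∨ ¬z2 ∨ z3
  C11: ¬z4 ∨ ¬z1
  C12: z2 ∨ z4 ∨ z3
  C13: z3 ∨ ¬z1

There are 2^4 = 16 truth assignments over (z1, z2, z3, z4).
Check each against the 13 clauses (columns in the order z1, z2, z3, z4):
  F F F F  ✗ fails (z1 ∨ z4)
  F F F T  ✓ satisfies all
  F F T F  ✗ fails (¬z3 ∨ z2)
  F F T T  ✗ fails (¬z3 ∨ z2)
  F T F F  ✗ fails (¬z2 ∨ z4)
  F T F T  ✗ fails (z1 ∨ ¬z4 ∨ ¬z2)
  F T T F  ✗ fails (¬z2 ∨ z4)
  F T T T  ✗ fails (z1 ∨ ¬z4 ∨ ¬z2)
  T F F F  ✗ fails (z2 ∨ z3 ∨ ¬z1)
  T F F T  ✗ fails (z2 ∨ z3 ∨ ¬z1)
  T F T F  ✗ fails (¬z3 ∨ z2)
  T F T T  ✗ fails (¬z3 ∨ z2)
  T T F F  ✗ fails (¬z2 ∨ z4)
  T T F T  ✗ fails (¬z2 ∨ ¬z1 ∨ ¬z4)
  T T T F  ✗ fails (¬z2 ∨ z4)
  T T T T  ✗ fails (¬z2 ∨ ¬z1 ∨ ¬z4)
1 of the 16 rows is a model.

1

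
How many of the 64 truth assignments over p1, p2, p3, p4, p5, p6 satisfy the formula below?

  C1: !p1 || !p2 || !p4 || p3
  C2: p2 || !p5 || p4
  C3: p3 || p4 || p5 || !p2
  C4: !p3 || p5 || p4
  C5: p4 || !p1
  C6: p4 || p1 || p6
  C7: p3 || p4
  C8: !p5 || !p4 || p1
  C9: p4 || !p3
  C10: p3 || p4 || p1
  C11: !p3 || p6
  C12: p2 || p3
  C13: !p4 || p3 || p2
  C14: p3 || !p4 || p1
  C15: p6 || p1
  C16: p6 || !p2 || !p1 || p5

6

There are 2^6 = 64 truth assignments over (p1, p2, p3, p4, p5, p6).
Split on p3. With p3 = true, the clauses containing p3 are satisfied and !p3 drops from the rest; 6 of the 2^5 = 32 assignments to the other variables satisfy what remains.
With p3 = false, by the same count on the reduced clause set, 0 assignments work.
(One model: p1=F, p2=F, p3=T, p4=T, p5=F, p6=T.)
Total: 6 + 0 = 6.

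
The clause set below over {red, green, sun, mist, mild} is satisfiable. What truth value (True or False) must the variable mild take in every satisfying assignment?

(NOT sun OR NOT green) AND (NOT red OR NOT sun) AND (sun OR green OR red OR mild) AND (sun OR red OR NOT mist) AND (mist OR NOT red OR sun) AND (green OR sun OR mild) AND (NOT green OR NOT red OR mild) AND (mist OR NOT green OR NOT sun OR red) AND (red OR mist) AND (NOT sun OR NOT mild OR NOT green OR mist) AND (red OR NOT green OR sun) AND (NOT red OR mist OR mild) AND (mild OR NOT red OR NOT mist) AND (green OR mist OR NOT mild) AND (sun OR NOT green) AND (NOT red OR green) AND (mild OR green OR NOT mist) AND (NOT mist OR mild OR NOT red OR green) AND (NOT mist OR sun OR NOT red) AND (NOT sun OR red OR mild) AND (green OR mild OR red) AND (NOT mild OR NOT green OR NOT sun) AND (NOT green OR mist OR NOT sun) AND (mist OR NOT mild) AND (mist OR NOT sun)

True

Suppose mild = false.
Suppose sun = false.
From the singleton clause (green), green = true.
But (NOT green) is also a unit clause — contradiction.
Backtrack on sun: now try sun = true.
From the singleton clause (NOT green), green = false.
From the singleton clause (NOT red), red = false.
But (red) is also a unit clause — contradiction.
Either choice for sun ends in contradiction.
So every satisfying assignment has mild = True.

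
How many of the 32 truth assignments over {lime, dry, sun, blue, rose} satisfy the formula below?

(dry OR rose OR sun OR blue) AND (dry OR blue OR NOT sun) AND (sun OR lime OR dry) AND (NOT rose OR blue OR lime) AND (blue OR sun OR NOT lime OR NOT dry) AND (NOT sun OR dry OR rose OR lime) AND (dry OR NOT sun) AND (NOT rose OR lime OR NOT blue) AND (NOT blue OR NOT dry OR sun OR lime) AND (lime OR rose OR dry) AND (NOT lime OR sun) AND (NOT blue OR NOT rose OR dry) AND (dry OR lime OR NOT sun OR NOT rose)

There are 2^5 = 32 truth assignments over (lime, dry, sun, blue, rose).
Split on rose. With rose = true, the clauses containing rose are satisfied and NOT rose drops from the rest; 2 of the 2^4 = 16 assignments to the other variables satisfy what remains.
With rose = false, by the same count on the reduced clause set, 5 assignments work.
(One model: lime=F, dry=T, sun=F, blue=F, rose=F.)
Total: 2 + 5 = 7.

7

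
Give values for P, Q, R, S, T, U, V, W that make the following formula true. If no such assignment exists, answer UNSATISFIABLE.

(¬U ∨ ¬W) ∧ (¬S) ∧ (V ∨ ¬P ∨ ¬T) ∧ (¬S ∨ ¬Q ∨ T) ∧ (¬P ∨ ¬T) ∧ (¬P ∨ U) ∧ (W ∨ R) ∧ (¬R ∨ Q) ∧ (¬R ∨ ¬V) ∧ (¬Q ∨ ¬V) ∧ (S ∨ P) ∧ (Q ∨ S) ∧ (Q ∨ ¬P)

P=True,  Q=True,  R=True,  S=False,  T=False,  U=True,  V=False,  W=False

From the singleton clause (¬S), S = False.
From the singleton clause (P), P = True.
From the singleton clause (¬T), T = False.
From the singleton clause (U), U = True.
From the singleton clause (¬W), W = False.
From the singleton clause (R), R = True.
From the singleton clause (Q), Q = True.
From the singleton clause (¬V), V = False.
This assignment satisfies each clause.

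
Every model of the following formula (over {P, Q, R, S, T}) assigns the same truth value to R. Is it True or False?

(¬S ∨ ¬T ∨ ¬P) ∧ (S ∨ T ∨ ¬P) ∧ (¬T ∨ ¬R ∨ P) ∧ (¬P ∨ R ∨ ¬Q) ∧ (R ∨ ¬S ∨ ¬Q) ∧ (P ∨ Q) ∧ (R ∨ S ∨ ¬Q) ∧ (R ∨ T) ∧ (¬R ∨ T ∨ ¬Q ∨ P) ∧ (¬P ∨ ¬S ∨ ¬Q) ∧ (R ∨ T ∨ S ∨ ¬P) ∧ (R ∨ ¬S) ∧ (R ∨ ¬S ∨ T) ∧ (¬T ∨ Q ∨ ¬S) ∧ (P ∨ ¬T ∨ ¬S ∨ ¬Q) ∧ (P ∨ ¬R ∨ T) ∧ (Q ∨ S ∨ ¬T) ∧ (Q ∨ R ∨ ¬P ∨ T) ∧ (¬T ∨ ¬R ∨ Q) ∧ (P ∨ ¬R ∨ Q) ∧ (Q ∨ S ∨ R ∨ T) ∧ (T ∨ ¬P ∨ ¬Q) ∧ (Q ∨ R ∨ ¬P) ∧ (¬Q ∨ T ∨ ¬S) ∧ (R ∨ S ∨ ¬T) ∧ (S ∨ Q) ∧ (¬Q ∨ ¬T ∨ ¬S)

True

Suppose R = False.
The clause (T) is unit, so T = True.
The clause (¬S) is unit, so S = False.
Now (S) is unsatisfied and unit — conflict.
So every satisfying assignment has R = True.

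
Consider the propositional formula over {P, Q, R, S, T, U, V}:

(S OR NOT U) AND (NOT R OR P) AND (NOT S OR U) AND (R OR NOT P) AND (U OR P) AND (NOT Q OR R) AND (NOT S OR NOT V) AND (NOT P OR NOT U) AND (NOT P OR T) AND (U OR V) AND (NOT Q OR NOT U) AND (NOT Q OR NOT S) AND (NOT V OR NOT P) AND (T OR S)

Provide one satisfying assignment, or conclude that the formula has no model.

Try S = true.
From the singleton clause (U), U = true.
From the singleton clause (NOT V), V = false.
From the singleton clause (NOT P), P = false.
From the singleton clause (NOT R), R = false.
From the singleton clause (NOT Q), Q = false.
No clause remains; T is free.

P ↦ false,  Q ↦ false,  R ↦ false,  S ↦ true,  T ↦ false,  U ↦ true,  V ↦ false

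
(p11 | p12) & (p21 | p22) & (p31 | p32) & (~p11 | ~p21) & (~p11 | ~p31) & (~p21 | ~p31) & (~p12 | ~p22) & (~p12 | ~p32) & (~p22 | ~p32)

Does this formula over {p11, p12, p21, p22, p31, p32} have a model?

Try p11 = 1.
Unit clause (~p21) forces p21 = 0.
Unit clause (p22) forces p22 = 1.
Unit clause (~p31) forces p31 = 0.
Unit clause (p32) forces p32 = 1.
But (~p32) is also a unit clause — contradiction.
Undo p11 and try p11 = 0.
Unit clause (p12) forces p12 = 1.
Unit clause (~p22) forces p22 = 0.
Unit clause (p21) forces p21 = 1.
Unit clause (~p31) forces p31 = 0.
Unit clause (p32) forces p32 = 1.
But (~p32) is also a unit clause — contradiction.
Either choice for p11 ends in contradiction.
No assignment satisfies every clause.

No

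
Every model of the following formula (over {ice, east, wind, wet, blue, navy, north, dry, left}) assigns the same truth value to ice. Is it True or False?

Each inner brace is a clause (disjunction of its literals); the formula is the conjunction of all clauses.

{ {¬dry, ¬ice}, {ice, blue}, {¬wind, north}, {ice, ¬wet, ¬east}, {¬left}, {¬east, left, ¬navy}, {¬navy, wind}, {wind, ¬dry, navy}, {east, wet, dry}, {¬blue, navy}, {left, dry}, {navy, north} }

False

Suppose ice = True.
From the singleton clause (¬dry), dry = False.
From the singleton clause (¬left), left = False.
That conflicts with the unit clause (left).
So every satisfying assignment has ice = False.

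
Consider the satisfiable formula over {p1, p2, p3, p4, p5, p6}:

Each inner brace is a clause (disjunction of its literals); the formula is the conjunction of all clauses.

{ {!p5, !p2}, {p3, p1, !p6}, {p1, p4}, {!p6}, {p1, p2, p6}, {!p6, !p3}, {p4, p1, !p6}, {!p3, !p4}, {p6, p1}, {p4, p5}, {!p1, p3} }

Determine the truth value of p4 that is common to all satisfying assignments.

False

Suppose p4 = true.
The clause (!p6) is unit, so p6 = false.
The clause (!p3) is unit, so p3 = false.
The clause (p1) is unit, so p1 = true.
Now (!p1) is unsatisfied and unit — conflict.
So every satisfying assignment has p4 = False.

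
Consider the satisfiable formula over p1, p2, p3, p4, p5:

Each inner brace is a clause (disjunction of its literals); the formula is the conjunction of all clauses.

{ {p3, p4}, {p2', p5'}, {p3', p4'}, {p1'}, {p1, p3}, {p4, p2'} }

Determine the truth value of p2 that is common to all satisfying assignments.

False

Suppose p2 = 1.
Unit clause (p5') forces p5 = 0.
Unit clause (p1') forces p1 = 0.
Unit clause (p3) forces p3 = 1.
Unit clause (p4') forces p4 = 0.
But (p4) is also a unit clause — contradiction.
So every satisfying assignment has p2 = False.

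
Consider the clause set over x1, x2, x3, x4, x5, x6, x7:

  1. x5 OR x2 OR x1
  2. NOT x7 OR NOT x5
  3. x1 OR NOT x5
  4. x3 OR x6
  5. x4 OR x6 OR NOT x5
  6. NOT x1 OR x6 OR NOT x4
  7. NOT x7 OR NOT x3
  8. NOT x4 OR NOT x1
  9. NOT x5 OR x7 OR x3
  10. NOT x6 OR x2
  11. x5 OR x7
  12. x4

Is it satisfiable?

Satisfiable

The clause (x4) is unit, so x4 = true.
The clause (NOT x1) is unit, so x1 = false.
The clause (NOT x5) is unit, so x5 = false.
The clause (x2) is unit, so x2 = true.
The clause (x7) is unit, so x7 = true.
The clause (NOT x3) is unit, so x3 = false.
The clause (x6) is unit, so x6 = true.
All clauses are satisfied.
A satisfying assignment: x1=false; x2=true; x3=false; x4=true; x5=false; x6=true; x7=true.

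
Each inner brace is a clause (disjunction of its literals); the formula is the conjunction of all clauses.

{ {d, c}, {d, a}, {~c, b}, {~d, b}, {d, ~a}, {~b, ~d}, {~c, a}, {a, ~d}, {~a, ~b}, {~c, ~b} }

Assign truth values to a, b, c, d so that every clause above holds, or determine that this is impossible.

UNSATISFIABLE

Branch on d: set d = 1.
(b) alone gives b = 1.
But (~b) is also a unit clause — contradiction.
Backtrack on d: now try d = 0.
(c) alone gives c = 1.
(a) alone gives a = 1.
But (~a) is also a unit clause — contradiction.
Either choice for d ends in contradiction.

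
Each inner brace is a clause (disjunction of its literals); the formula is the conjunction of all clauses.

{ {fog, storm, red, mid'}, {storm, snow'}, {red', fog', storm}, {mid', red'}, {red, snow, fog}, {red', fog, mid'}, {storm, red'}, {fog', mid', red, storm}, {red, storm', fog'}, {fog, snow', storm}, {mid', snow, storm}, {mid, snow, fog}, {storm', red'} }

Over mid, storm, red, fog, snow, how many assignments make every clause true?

3

There are 2^5 = 32 truth assignments over (mid, storm, red, fog, snow).
Split on mid. With mid = 1, the clauses containing mid are satisfied and mid' drops from the rest; 1 of the 2^4 = 16 assignments to the other variables satisfy what remains.
With mid = 0, by the same count on the reduced clause set, 2 assignments work.
Total: 1 + 2 = 3.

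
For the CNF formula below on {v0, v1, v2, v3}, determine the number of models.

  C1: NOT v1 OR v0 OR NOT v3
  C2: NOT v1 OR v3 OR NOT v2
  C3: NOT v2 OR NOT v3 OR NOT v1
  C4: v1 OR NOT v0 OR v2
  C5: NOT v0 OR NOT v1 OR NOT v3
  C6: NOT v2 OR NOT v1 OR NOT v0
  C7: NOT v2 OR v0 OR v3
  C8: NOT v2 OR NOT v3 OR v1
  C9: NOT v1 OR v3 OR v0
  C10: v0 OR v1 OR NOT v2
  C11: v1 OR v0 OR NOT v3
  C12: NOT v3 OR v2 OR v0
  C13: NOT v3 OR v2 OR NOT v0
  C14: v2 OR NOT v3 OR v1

3

There are 2^4 = 16 truth assignments over (v0, v1, v2, v3).
Check each against the 14 clauses (columns in the order v0, v1, v2, v3):
  F F F F  ✓ satisfies all
  F F F T  ✗ fails (v1 OR v0 OR NOT v3)
  F F T F  ✗ fails (NOT v2 OR v0 OR v3)
  F F T T  ✗ fails (NOT v2 OR NOT v3 OR v1)
  F T F F  ✗ fails (NOT v1 OR v3 OR v0)
  F T F T  ✗ fails (NOT v1 OR v0 OR NOT v3)
  F T T F  ✗ fails (NOT v1 OR v3 OR NOT v2)
  F T T T  ✗ fails (NOT v1 OR v0 OR NOT v3)
  T F F F  ✗ fails (v1 OR NOT v0 OR v2)
  T F F T  ✗ fails (v1 OR NOT v0 OR v2)
  T F T F  ✓ satisfies all
  T F T T  ✗ fails (NOT v2 OR NOT v3 OR v1)
  T T F F  ✓ satisfies all
  T T F T  ✗ fails (NOT v0 OR NOT v1 OR NOT v3)
  T T T F  ✗ fails (NOT v1 OR v3 OR NOT v2)
  T T T T  ✗ fails (NOT v2 OR NOT v3 OR NOT v1)
3 of the 16 rows are models.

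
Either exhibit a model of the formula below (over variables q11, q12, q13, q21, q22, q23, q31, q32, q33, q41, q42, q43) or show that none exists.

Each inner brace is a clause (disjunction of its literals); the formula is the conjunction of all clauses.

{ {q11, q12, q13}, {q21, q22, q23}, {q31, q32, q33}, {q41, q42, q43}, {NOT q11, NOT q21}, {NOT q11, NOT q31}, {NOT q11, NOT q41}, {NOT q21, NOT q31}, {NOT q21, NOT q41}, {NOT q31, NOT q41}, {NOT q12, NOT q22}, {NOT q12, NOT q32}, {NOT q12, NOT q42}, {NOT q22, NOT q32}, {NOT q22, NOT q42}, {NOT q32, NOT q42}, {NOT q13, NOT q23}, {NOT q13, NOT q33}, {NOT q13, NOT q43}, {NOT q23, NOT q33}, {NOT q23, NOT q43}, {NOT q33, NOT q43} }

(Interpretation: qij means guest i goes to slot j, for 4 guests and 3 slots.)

UNSATISFIABLE

Case q11 = false:
Case q12 = true:
(NOT q22) alone gives q22 = false.
(NOT q32) alone gives q32 = false.
(NOT q42) alone gives q42 = false.
Case q21 = true:
(NOT q31) alone gives q31 = false.
(q33) alone gives q33 = true.
(NOT q41) alone gives q41 = false.
(q43) alone gives q43 = true.
Now (NOT q43) is unsatisfied and unit — conflict.
That branch fails; take q21 = false instead.
(q23) alone gives q23 = true.
(NOT q13) alone gives q13 = false.
(NOT q33) alone gives q33 = false.
(q31) alone gives q31 = true.
(NOT q41) alone gives q41 = false.
(q43) alone gives q43 = true.
Now (NOT q43) is unsatisfied and unit — conflict.
Neither q21 = true nor q21 = false works.
That branch fails; take q12 = false instead.
(q13) alone gives q13 = true.
(NOT q23) alone gives q23 = false.
(NOT q33) alone gives q33 = false.
(NOT q43) alone gives q43 = false.
Case q21 = true:
(NOT q31) alone gives q31 = false.
(q32) alone gives q32 = true.
(NOT q41) alone gives q41 = false.
(q42) alone gives q42 = true.
Now (NOT q42) is unsatisfied and unit — conflict.
That branch fails; take q21 = false instead.
(q22) alone gives q22 = true.
(NOT q32) alone gives q32 = false.
(q31) alone gives q31 = true.
(NOT q41) alone gives q41 = false.
(q42) alone gives q42 = true.
Now (NOT q42) is unsatisfied and unit — conflict.
Neither q21 = true nor q21 = false works.
Neither q12 = true nor q12 = false works.
That branch fails; take q11 = true instead.
(NOT q21) alone gives q21 = false.
(NOT q31) alone gives q31 = false.
(NOT q41) alone gives q41 = false.
Case q22 = true:
(NOT q12) alone gives q12 = false.
(NOT q32) alone gives q32 = false.
(q33) alone gives q33 = true.
(NOT q42) alone gives q42 = false.
(q43) alone gives q43 = true.
Now (NOT q43) is unsatisfied and unit — conflict.
That branch fails; take q22 = false instead.
(q23) alone gives q23 = true.
(NOT q13) alone gives q13 = false.
(NOT q33) alone gives q33 = false.
(q32) alone gives q32 = true.
(NOT q12) alone gives q12 = false.
(NOT q42) alone gives q42 = false.
(q43) alone gives q43 = true.
Now (NOT q43) is unsatisfied and unit — conflict.
Neither q22 = true nor q22 = false works.
Neither q11 = true nor q11 = false works.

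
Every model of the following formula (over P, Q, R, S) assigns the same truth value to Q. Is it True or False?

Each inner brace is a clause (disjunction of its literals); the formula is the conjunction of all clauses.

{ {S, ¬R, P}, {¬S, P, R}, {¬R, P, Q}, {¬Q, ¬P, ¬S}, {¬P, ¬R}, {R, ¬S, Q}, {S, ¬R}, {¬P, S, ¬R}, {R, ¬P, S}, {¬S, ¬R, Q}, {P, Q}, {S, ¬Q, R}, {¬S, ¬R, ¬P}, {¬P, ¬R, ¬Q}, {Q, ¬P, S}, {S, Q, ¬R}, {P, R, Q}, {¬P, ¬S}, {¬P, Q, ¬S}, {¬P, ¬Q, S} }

Suppose Q = False.
The clause (P) is unit, so P = True.
The clause (¬R) is unit, so R = False.
The clause (¬S) is unit, so S = False.
That conflicts with the unit clause (S).
So every satisfying assignment has Q = True.

True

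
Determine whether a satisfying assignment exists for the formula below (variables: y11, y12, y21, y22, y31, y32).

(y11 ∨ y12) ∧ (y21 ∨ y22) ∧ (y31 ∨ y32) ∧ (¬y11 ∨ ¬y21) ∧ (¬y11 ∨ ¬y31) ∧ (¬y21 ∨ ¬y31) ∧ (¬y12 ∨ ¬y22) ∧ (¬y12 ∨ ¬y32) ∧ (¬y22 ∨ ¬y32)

No

Suppose y11 = True.
The clause (¬y21) is unit, so y21 = False.
The clause (y22) is unit, so y22 = True.
The clause (¬y31) is unit, so y31 = False.
The clause (y32) is unit, so y32 = True.
But (¬y32) is also a unit clause — contradiction.
Undo y11 and try y11 = False.
The clause (y12) is unit, so y12 = True.
The clause (¬y22) is unit, so y22 = False.
The clause (y21) is unit, so y21 = True.
The clause (¬y31) is unit, so y31 = False.
The clause (y32) is unit, so y32 = True.
But (¬y32) is also a unit clause — contradiction.
Neither y11 = True nor y11 = False works.
No assignment satisfies every clause.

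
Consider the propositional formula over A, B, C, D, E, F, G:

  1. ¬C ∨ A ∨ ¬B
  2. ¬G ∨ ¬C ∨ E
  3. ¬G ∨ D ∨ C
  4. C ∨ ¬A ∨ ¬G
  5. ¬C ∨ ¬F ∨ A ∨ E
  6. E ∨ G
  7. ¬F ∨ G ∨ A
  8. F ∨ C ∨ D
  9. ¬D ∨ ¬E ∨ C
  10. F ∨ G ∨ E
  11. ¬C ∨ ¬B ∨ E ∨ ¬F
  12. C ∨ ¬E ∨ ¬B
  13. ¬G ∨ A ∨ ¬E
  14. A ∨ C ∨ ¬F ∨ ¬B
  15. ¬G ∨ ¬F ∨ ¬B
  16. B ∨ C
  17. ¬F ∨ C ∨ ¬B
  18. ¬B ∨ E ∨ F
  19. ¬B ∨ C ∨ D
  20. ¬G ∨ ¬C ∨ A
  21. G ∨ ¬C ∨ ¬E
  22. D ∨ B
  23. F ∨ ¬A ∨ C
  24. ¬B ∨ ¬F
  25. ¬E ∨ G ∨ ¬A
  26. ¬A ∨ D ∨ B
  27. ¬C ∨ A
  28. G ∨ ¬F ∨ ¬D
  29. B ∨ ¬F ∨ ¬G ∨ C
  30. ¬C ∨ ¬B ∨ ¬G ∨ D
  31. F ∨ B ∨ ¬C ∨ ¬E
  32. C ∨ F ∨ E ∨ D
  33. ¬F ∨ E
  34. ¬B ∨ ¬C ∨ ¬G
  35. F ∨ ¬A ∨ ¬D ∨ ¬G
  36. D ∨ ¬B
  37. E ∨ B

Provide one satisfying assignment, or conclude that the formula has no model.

A=True, B=False, C=True, D=True, E=True, F=True, G=True

Try E = True.
Try D = True.
From the singleton clause (C), C = True.
From the singleton clause (G), G = True.
From the singleton clause (A), A = True.
From the singleton clause (¬B), B = False.
From the singleton clause (F), F = True.
All clauses are satisfied.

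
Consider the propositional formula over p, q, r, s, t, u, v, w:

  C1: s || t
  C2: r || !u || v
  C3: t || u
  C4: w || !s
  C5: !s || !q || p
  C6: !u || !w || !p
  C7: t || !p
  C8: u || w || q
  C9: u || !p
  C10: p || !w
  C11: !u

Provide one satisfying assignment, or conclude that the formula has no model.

p=false, q=true, r=true, s=false, t=true, u=false, v=false, w=false

(!u) alone gives u = false.
(t) alone gives t = true.
(!p) alone gives p = false.
(!w) alone gives w = false.
(!s) alone gives s = false.
(q) alone gives q = true.
Every clause is now satisfied; r, v are unconstrained.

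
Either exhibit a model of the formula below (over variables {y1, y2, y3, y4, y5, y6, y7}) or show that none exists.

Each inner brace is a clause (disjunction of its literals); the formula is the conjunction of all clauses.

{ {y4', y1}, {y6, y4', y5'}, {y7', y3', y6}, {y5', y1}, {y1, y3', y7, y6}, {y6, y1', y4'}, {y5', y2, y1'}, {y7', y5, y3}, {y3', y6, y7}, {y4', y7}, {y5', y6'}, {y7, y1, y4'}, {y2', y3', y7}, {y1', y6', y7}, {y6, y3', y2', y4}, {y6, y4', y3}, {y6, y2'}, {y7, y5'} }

y1=0,  y2=1,  y3=1,  y4=0,  y5=0,  y6=1,  y7=1

Case y4 = 0:
Case y5 = 0:
Case y7 = 1:
Unit clause (y3) forces y3 = 1.
Unit clause (y6) forces y6 = 1.
No clause remains; y1, y2 are free.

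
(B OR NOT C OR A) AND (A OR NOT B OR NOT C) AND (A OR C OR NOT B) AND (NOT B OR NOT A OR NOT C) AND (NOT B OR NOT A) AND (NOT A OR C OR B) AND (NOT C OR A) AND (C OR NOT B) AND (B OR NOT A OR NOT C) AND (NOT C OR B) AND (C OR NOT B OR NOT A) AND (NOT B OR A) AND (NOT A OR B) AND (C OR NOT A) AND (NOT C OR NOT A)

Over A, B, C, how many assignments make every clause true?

1

There are 2^3 = 8 truth assignments over (A, B, C).
Check each against the 15 clauses (columns in the order A, B, C):
  F F F  ✓ satisfies all
  F F T  ✗ fails (B OR NOT C OR A)
  F T F  ✗ fails (A OR C OR NOT B)
  F T T  ✗ fails (A OR NOT B OR NOT C)
  T F F  ✗ fails (NOT A OR C OR B)
  T F T  ✗ fails (B OR NOT A OR NOT C)
  T T F  ✗ fails (NOT B OR NOT A)
  T T T  ✗ fails (NOT B OR NOT A OR NOT C)
1 of the 8 rows is a model.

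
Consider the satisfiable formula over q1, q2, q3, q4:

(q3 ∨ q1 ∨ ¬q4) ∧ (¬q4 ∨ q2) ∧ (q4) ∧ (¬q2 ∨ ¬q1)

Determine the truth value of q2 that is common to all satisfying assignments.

Suppose q2 = False.
From the singleton clause (¬q4), q4 = False.
But (q4) is also a unit clause — contradiction.
So every satisfying assignment has q2 = True.

True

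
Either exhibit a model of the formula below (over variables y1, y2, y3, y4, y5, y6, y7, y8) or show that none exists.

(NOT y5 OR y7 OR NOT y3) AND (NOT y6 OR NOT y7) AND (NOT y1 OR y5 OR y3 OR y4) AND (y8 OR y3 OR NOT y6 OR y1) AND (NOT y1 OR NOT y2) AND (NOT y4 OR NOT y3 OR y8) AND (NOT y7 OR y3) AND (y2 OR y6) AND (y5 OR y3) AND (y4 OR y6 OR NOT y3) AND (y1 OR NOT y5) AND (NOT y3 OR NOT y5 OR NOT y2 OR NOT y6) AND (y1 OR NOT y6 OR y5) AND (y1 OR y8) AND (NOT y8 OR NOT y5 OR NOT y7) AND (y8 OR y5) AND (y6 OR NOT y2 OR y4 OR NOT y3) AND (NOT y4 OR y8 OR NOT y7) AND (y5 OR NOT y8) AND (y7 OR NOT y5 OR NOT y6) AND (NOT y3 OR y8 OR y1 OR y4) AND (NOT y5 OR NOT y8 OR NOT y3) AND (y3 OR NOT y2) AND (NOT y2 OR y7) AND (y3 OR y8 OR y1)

UNSATISFIABLE

Suppose y6 = false.
The clause (y2) is unit, so y2 = true.
The clause (NOT y1) is unit, so y1 = false.
The clause (NOT y5) is unit, so y5 = false.
The clause (y3) is unit, so y3 = true.
The clause (y4) is unit, so y4 = true.
The clause (y8) is unit, so y8 = true.
Now (NOT y8) is unsatisfied and unit — conflict.
Backtrack on y6: now try y6 = true.
The clause (NOT y7) is unit, so y7 = false.
The clause (NOT y5) is unit, so y5 = false.
The clause (y3) is unit, so y3 = true.
The clause (y1) is unit, so y1 = true.
The clause (NOT y2) is unit, so y2 = false.
The clause (y8) is unit, so y8 = true.
Now (NOT y8) is unsatisfied and unit — conflict.
Either choice for y6 ends in contradiction.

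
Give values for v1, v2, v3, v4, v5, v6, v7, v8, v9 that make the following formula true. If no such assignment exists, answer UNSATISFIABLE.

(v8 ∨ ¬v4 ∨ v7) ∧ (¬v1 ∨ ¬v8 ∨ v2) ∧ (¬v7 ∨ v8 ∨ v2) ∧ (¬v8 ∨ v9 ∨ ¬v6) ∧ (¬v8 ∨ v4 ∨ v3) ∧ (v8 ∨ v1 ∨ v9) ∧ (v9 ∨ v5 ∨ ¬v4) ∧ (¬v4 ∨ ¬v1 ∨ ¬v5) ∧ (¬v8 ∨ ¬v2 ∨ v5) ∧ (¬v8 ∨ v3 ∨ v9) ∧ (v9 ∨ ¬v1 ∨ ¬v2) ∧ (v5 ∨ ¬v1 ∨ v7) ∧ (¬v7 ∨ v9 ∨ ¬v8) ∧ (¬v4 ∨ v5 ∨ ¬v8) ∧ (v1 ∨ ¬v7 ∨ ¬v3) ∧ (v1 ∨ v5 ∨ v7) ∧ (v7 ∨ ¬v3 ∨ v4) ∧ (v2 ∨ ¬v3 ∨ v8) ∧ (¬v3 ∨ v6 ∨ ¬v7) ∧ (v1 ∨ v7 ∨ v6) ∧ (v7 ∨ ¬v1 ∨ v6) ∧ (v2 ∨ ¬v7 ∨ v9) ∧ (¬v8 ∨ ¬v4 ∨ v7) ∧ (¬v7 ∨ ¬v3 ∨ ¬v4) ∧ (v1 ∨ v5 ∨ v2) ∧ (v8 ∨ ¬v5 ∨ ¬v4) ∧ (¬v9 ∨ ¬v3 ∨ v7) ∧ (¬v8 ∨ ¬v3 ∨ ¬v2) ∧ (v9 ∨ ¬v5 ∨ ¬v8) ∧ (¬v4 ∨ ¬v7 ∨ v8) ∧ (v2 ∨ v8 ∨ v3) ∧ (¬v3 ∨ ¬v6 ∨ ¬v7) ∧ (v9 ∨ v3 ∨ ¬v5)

Case v8 = True:
Case v1 = False:
Case v9 = True:
Case v4 = True:
The clause (v5) is unit, so v5 = True.
The clause (v7) is unit, so v7 = True.
The clause (¬v3) is unit, so v3 = False.
No clause remains; v2, v6 are free.

v1 ↦ False, v2 ↦ True, v3 ↦ False, v4 ↦ True, v5 ↦ True, v6 ↦ False, v7 ↦ True, v8 ↦ True, v9 ↦ True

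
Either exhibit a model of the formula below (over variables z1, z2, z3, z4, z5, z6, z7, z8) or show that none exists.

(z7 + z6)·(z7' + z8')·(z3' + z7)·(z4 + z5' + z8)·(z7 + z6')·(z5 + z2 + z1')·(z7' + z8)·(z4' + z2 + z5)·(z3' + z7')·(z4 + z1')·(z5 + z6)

Case z7 = 1:
(z8') alone gives z8 = 0.
That conflicts with the unit clause (z8).
Undo z7 and try z7 = 0.
(z6) alone gives z6 = 1.
That conflicts with the unit clause (z6').
Both values of z7 lead to a conflict.

UNSATISFIABLE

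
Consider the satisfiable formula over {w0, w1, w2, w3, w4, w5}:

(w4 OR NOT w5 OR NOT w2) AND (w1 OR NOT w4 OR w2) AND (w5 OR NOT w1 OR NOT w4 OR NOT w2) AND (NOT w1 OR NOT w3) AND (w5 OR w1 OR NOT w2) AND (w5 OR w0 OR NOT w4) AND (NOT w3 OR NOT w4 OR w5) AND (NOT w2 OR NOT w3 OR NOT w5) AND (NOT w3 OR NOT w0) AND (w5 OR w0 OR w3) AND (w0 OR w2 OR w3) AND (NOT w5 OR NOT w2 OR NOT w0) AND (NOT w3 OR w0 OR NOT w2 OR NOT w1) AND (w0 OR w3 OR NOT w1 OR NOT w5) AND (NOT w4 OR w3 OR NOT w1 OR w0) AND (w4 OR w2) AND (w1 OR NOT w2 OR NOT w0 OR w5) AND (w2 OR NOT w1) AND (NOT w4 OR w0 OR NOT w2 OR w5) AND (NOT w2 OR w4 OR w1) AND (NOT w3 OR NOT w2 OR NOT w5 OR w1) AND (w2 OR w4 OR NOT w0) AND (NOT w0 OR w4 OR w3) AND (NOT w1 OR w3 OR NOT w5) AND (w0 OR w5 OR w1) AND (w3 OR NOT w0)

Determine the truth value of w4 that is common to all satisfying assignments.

Suppose w4 = false.
The clause (w2) is unit, so w2 = true.
The clause (NOT w5) is unit, so w5 = false.
The clause (w1) is unit, so w1 = true.
The clause (NOT w3) is unit, so w3 = false.
The clause (w0) is unit, so w0 = true.
But (NOT w0) is also a unit clause — contradiction.
So every satisfying assignment has w4 = True.

True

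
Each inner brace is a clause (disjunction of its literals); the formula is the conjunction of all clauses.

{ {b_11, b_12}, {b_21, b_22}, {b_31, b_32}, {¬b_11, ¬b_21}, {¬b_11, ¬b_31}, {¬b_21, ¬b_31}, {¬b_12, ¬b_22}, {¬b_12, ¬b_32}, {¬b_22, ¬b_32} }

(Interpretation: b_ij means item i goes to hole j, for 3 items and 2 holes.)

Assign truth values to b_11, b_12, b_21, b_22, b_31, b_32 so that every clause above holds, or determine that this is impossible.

UNSATISFIABLE

Case b_11 = True:
Unit clause (¬b_21) forces b_21 = False.
Unit clause (b_22) forces b_22 = True.
Unit clause (¬b_31) forces b_31 = False.
Unit clause (b_32) forces b_32 = True.
Now (¬b_32) is unsatisfied and unit — conflict.
Undo b_11 and try b_11 = False.
Unit clause (b_12) forces b_12 = True.
Unit clause (¬b_22) forces b_22 = False.
Unit clause (b_21) forces b_21 = True.
Unit clause (¬b_31) forces b_31 = False.
Unit clause (b_32) forces b_32 = True.
Now (¬b_32) is unsatisfied and unit — conflict.
Either choice for b_11 ends in contradiction.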